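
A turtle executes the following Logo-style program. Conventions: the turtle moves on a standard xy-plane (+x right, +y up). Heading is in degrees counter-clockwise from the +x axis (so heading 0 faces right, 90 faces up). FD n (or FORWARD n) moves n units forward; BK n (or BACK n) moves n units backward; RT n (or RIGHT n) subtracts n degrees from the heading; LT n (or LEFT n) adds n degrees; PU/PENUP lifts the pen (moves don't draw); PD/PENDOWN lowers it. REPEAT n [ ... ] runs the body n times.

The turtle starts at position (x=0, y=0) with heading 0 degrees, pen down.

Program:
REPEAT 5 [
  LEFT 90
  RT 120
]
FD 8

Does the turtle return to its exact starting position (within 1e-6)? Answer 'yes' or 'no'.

Executing turtle program step by step:
Start: pos=(0,0), heading=0, pen down
REPEAT 5 [
  -- iteration 1/5 --
  LT 90: heading 0 -> 90
  RT 120: heading 90 -> 330
  -- iteration 2/5 --
  LT 90: heading 330 -> 60
  RT 120: heading 60 -> 300
  -- iteration 3/5 --
  LT 90: heading 300 -> 30
  RT 120: heading 30 -> 270
  -- iteration 4/5 --
  LT 90: heading 270 -> 0
  RT 120: heading 0 -> 240
  -- iteration 5/5 --
  LT 90: heading 240 -> 330
  RT 120: heading 330 -> 210
]
FD 8: (0,0) -> (-6.928,-4) [heading=210, draw]
Final: pos=(-6.928,-4), heading=210, 1 segment(s) drawn

Start position: (0, 0)
Final position: (-6.928, -4)
Distance = 8; >= 1e-6 -> NOT closed

Answer: no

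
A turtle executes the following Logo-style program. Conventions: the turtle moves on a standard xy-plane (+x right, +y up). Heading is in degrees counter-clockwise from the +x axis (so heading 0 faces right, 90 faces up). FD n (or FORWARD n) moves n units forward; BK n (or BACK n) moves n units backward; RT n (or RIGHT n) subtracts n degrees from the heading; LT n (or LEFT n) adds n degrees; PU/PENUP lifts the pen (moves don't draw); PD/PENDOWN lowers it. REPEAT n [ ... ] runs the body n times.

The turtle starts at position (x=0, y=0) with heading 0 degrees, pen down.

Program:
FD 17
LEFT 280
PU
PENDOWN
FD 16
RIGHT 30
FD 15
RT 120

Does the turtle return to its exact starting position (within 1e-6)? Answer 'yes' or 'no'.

Executing turtle program step by step:
Start: pos=(0,0), heading=0, pen down
FD 17: (0,0) -> (17,0) [heading=0, draw]
LT 280: heading 0 -> 280
PU: pen up
PD: pen down
FD 16: (17,0) -> (19.778,-15.757) [heading=280, draw]
RT 30: heading 280 -> 250
FD 15: (19.778,-15.757) -> (14.648,-29.852) [heading=250, draw]
RT 120: heading 250 -> 130
Final: pos=(14.648,-29.852), heading=130, 3 segment(s) drawn

Start position: (0, 0)
Final position: (14.648, -29.852)
Distance = 33.252; >= 1e-6 -> NOT closed

Answer: no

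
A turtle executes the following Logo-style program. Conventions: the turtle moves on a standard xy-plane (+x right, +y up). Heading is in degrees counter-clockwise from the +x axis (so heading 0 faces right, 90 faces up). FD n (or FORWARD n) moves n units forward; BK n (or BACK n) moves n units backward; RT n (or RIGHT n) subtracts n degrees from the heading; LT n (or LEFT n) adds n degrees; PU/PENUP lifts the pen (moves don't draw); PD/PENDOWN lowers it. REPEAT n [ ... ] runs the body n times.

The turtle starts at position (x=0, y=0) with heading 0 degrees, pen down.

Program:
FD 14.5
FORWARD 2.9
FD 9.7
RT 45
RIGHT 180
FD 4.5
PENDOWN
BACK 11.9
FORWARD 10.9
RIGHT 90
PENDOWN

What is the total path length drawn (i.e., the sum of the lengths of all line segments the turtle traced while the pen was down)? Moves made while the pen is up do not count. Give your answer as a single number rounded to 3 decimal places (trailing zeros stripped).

Answer: 54.4

Derivation:
Executing turtle program step by step:
Start: pos=(0,0), heading=0, pen down
FD 14.5: (0,0) -> (14.5,0) [heading=0, draw]
FD 2.9: (14.5,0) -> (17.4,0) [heading=0, draw]
FD 9.7: (17.4,0) -> (27.1,0) [heading=0, draw]
RT 45: heading 0 -> 315
RT 180: heading 315 -> 135
FD 4.5: (27.1,0) -> (23.918,3.182) [heading=135, draw]
PD: pen down
BK 11.9: (23.918,3.182) -> (32.333,-5.233) [heading=135, draw]
FD 10.9: (32.333,-5.233) -> (24.625,2.475) [heading=135, draw]
RT 90: heading 135 -> 45
PD: pen down
Final: pos=(24.625,2.475), heading=45, 6 segment(s) drawn

Segment lengths:
  seg 1: (0,0) -> (14.5,0), length = 14.5
  seg 2: (14.5,0) -> (17.4,0), length = 2.9
  seg 3: (17.4,0) -> (27.1,0), length = 9.7
  seg 4: (27.1,0) -> (23.918,3.182), length = 4.5
  seg 5: (23.918,3.182) -> (32.333,-5.233), length = 11.9
  seg 6: (32.333,-5.233) -> (24.625,2.475), length = 10.9
Total = 54.4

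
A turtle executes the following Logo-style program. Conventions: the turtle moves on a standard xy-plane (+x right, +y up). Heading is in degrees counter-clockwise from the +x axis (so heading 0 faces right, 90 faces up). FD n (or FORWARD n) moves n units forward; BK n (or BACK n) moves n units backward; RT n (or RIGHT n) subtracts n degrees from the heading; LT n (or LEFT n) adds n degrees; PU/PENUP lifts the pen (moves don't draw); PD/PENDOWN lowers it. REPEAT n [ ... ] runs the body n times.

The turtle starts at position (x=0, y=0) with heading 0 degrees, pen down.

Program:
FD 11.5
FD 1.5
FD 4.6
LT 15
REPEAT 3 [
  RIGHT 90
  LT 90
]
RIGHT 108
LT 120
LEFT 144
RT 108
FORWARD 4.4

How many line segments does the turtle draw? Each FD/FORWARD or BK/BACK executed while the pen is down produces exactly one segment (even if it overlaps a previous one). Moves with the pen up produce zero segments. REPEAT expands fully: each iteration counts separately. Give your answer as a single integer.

Answer: 4

Derivation:
Executing turtle program step by step:
Start: pos=(0,0), heading=0, pen down
FD 11.5: (0,0) -> (11.5,0) [heading=0, draw]
FD 1.5: (11.5,0) -> (13,0) [heading=0, draw]
FD 4.6: (13,0) -> (17.6,0) [heading=0, draw]
LT 15: heading 0 -> 15
REPEAT 3 [
  -- iteration 1/3 --
  RT 90: heading 15 -> 285
  LT 90: heading 285 -> 15
  -- iteration 2/3 --
  RT 90: heading 15 -> 285
  LT 90: heading 285 -> 15
  -- iteration 3/3 --
  RT 90: heading 15 -> 285
  LT 90: heading 285 -> 15
]
RT 108: heading 15 -> 267
LT 120: heading 267 -> 27
LT 144: heading 27 -> 171
RT 108: heading 171 -> 63
FD 4.4: (17.6,0) -> (19.598,3.92) [heading=63, draw]
Final: pos=(19.598,3.92), heading=63, 4 segment(s) drawn
Segments drawn: 4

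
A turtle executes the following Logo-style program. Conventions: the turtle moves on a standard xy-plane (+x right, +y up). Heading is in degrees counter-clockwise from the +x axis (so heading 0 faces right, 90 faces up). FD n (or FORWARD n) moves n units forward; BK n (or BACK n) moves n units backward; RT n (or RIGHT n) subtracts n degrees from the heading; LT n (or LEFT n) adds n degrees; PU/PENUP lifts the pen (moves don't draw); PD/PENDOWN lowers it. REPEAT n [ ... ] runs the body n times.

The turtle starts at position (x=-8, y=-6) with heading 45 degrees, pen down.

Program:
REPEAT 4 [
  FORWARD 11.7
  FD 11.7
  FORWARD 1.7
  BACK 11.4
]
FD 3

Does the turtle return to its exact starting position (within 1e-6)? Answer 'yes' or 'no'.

Executing turtle program step by step:
Start: pos=(-8,-6), heading=45, pen down
REPEAT 4 [
  -- iteration 1/4 --
  FD 11.7: (-8,-6) -> (0.273,2.273) [heading=45, draw]
  FD 11.7: (0.273,2.273) -> (8.546,10.546) [heading=45, draw]
  FD 1.7: (8.546,10.546) -> (9.748,11.748) [heading=45, draw]
  BK 11.4: (9.748,11.748) -> (1.687,3.687) [heading=45, draw]
  -- iteration 2/4 --
  FD 11.7: (1.687,3.687) -> (9.961,11.961) [heading=45, draw]
  FD 11.7: (9.961,11.961) -> (18.234,20.234) [heading=45, draw]
  FD 1.7: (18.234,20.234) -> (19.436,21.436) [heading=45, draw]
  BK 11.4: (19.436,21.436) -> (11.375,13.375) [heading=45, draw]
  -- iteration 3/4 --
  FD 11.7: (11.375,13.375) -> (19.648,21.648) [heading=45, draw]
  FD 11.7: (19.648,21.648) -> (27.921,29.921) [heading=45, draw]
  FD 1.7: (27.921,29.921) -> (29.123,31.123) [heading=45, draw]
  BK 11.4: (29.123,31.123) -> (21.062,23.062) [heading=45, draw]
  -- iteration 4/4 --
  FD 11.7: (21.062,23.062) -> (29.335,31.335) [heading=45, draw]
  FD 11.7: (29.335,31.335) -> (37.608,39.608) [heading=45, draw]
  FD 1.7: (37.608,39.608) -> (38.81,40.81) [heading=45, draw]
  BK 11.4: (38.81,40.81) -> (30.749,32.749) [heading=45, draw]
]
FD 3: (30.749,32.749) -> (32.871,34.871) [heading=45, draw]
Final: pos=(32.871,34.871), heading=45, 17 segment(s) drawn

Start position: (-8, -6)
Final position: (32.871, 34.871)
Distance = 57.8; >= 1e-6 -> NOT closed

Answer: no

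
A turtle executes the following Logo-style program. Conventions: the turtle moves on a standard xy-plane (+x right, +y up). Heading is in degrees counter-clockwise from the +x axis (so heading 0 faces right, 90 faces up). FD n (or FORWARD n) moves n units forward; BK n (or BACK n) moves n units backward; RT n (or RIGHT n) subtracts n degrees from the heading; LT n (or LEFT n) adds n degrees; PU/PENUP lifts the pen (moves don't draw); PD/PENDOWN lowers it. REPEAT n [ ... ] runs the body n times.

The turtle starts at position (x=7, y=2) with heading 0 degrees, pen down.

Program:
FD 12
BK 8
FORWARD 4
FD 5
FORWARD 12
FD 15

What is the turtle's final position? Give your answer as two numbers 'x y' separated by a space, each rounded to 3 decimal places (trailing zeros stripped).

Executing turtle program step by step:
Start: pos=(7,2), heading=0, pen down
FD 12: (7,2) -> (19,2) [heading=0, draw]
BK 8: (19,2) -> (11,2) [heading=0, draw]
FD 4: (11,2) -> (15,2) [heading=0, draw]
FD 5: (15,2) -> (20,2) [heading=0, draw]
FD 12: (20,2) -> (32,2) [heading=0, draw]
FD 15: (32,2) -> (47,2) [heading=0, draw]
Final: pos=(47,2), heading=0, 6 segment(s) drawn

Answer: 47 2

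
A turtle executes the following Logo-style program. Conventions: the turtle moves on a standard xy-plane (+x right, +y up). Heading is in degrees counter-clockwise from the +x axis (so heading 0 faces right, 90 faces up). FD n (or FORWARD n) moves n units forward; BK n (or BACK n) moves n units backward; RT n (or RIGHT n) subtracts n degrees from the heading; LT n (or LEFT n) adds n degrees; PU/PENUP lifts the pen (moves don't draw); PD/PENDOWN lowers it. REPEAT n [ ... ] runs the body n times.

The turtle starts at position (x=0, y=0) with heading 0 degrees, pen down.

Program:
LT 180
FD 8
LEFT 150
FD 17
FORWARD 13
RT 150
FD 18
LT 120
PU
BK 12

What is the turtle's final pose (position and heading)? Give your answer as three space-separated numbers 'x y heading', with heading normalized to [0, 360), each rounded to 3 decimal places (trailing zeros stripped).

Answer: -6.019 -4.608 300

Derivation:
Executing turtle program step by step:
Start: pos=(0,0), heading=0, pen down
LT 180: heading 0 -> 180
FD 8: (0,0) -> (-8,0) [heading=180, draw]
LT 150: heading 180 -> 330
FD 17: (-8,0) -> (6.722,-8.5) [heading=330, draw]
FD 13: (6.722,-8.5) -> (17.981,-15) [heading=330, draw]
RT 150: heading 330 -> 180
FD 18: (17.981,-15) -> (-0.019,-15) [heading=180, draw]
LT 120: heading 180 -> 300
PU: pen up
BK 12: (-0.019,-15) -> (-6.019,-4.608) [heading=300, move]
Final: pos=(-6.019,-4.608), heading=300, 4 segment(s) drawn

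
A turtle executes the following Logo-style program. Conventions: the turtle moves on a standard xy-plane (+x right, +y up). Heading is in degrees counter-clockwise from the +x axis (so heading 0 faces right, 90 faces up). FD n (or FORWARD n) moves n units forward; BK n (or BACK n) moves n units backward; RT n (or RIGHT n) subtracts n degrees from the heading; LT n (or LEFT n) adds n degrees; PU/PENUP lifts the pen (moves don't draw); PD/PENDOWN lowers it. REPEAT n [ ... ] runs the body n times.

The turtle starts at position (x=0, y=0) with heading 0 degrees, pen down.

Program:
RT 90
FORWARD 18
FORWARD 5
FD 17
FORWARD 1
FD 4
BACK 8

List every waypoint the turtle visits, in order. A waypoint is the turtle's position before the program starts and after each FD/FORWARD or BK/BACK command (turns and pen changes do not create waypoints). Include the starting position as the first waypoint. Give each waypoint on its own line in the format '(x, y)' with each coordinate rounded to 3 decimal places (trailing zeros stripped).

Answer: (0, 0)
(0, -18)
(0, -23)
(0, -40)
(0, -41)
(0, -45)
(0, -37)

Derivation:
Executing turtle program step by step:
Start: pos=(0,0), heading=0, pen down
RT 90: heading 0 -> 270
FD 18: (0,0) -> (0,-18) [heading=270, draw]
FD 5: (0,-18) -> (0,-23) [heading=270, draw]
FD 17: (0,-23) -> (0,-40) [heading=270, draw]
FD 1: (0,-40) -> (0,-41) [heading=270, draw]
FD 4: (0,-41) -> (0,-45) [heading=270, draw]
BK 8: (0,-45) -> (0,-37) [heading=270, draw]
Final: pos=(0,-37), heading=270, 6 segment(s) drawn
Waypoints (7 total):
(0, 0)
(0, -18)
(0, -23)
(0, -40)
(0, -41)
(0, -45)
(0, -37)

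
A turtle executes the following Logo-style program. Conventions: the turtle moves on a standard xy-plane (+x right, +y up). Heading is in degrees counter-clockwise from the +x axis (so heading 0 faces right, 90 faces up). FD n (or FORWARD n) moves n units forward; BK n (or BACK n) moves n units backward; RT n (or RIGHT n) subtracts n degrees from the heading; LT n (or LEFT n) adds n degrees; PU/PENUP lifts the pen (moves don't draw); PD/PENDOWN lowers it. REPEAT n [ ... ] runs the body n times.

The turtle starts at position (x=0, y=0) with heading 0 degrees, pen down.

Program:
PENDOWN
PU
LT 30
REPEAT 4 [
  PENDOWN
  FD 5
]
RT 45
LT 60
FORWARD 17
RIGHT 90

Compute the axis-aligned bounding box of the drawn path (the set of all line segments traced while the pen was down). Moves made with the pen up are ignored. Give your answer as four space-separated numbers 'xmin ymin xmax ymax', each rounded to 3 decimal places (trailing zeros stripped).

Executing turtle program step by step:
Start: pos=(0,0), heading=0, pen down
PD: pen down
PU: pen up
LT 30: heading 0 -> 30
REPEAT 4 [
  -- iteration 1/4 --
  PD: pen down
  FD 5: (0,0) -> (4.33,2.5) [heading=30, draw]
  -- iteration 2/4 --
  PD: pen down
  FD 5: (4.33,2.5) -> (8.66,5) [heading=30, draw]
  -- iteration 3/4 --
  PD: pen down
  FD 5: (8.66,5) -> (12.99,7.5) [heading=30, draw]
  -- iteration 4/4 --
  PD: pen down
  FD 5: (12.99,7.5) -> (17.321,10) [heading=30, draw]
]
RT 45: heading 30 -> 345
LT 60: heading 345 -> 45
FD 17: (17.321,10) -> (29.341,22.021) [heading=45, draw]
RT 90: heading 45 -> 315
Final: pos=(29.341,22.021), heading=315, 5 segment(s) drawn

Segment endpoints: x in {0, 4.33, 8.66, 12.99, 17.321, 29.341}, y in {0, 2.5, 5, 7.5, 10, 22.021}
xmin=0, ymin=0, xmax=29.341, ymax=22.021

Answer: 0 0 29.341 22.021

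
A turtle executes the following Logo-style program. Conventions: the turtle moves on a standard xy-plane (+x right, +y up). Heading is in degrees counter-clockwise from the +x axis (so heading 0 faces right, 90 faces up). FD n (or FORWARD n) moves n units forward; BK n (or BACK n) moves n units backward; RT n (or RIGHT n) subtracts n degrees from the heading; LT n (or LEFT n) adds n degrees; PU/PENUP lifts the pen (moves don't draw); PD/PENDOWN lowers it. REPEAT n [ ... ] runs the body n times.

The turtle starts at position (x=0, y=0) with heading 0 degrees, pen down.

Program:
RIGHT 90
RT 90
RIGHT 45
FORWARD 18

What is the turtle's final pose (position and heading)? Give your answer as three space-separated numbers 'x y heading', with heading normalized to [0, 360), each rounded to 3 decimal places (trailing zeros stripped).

Answer: -12.728 12.728 135

Derivation:
Executing turtle program step by step:
Start: pos=(0,0), heading=0, pen down
RT 90: heading 0 -> 270
RT 90: heading 270 -> 180
RT 45: heading 180 -> 135
FD 18: (0,0) -> (-12.728,12.728) [heading=135, draw]
Final: pos=(-12.728,12.728), heading=135, 1 segment(s) drawn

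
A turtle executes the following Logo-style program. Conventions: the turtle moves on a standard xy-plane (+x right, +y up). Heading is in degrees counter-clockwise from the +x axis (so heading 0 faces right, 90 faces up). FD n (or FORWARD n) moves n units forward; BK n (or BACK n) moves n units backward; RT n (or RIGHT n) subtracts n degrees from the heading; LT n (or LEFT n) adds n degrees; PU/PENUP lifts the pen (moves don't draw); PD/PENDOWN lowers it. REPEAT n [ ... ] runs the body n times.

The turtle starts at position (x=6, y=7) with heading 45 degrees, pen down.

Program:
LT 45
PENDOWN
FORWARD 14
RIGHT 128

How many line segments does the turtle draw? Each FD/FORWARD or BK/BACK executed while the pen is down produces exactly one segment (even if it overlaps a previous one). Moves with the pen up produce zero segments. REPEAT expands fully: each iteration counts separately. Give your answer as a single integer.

Executing turtle program step by step:
Start: pos=(6,7), heading=45, pen down
LT 45: heading 45 -> 90
PD: pen down
FD 14: (6,7) -> (6,21) [heading=90, draw]
RT 128: heading 90 -> 322
Final: pos=(6,21), heading=322, 1 segment(s) drawn
Segments drawn: 1

Answer: 1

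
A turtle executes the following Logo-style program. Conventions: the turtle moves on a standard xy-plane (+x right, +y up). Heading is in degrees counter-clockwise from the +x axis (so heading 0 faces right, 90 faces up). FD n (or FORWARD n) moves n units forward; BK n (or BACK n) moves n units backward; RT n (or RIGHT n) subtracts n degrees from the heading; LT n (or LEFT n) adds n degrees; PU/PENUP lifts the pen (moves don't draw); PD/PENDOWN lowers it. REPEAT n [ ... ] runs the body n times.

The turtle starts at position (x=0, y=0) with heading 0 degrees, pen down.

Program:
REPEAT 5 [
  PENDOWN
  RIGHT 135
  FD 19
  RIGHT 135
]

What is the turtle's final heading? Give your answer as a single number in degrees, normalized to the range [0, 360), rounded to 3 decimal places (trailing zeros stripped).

Executing turtle program step by step:
Start: pos=(0,0), heading=0, pen down
REPEAT 5 [
  -- iteration 1/5 --
  PD: pen down
  RT 135: heading 0 -> 225
  FD 19: (0,0) -> (-13.435,-13.435) [heading=225, draw]
  RT 135: heading 225 -> 90
  -- iteration 2/5 --
  PD: pen down
  RT 135: heading 90 -> 315
  FD 19: (-13.435,-13.435) -> (0,-26.87) [heading=315, draw]
  RT 135: heading 315 -> 180
  -- iteration 3/5 --
  PD: pen down
  RT 135: heading 180 -> 45
  FD 19: (0,-26.87) -> (13.435,-13.435) [heading=45, draw]
  RT 135: heading 45 -> 270
  -- iteration 4/5 --
  PD: pen down
  RT 135: heading 270 -> 135
  FD 19: (13.435,-13.435) -> (0,0) [heading=135, draw]
  RT 135: heading 135 -> 0
  -- iteration 5/5 --
  PD: pen down
  RT 135: heading 0 -> 225
  FD 19: (0,0) -> (-13.435,-13.435) [heading=225, draw]
  RT 135: heading 225 -> 90
]
Final: pos=(-13.435,-13.435), heading=90, 5 segment(s) drawn

Answer: 90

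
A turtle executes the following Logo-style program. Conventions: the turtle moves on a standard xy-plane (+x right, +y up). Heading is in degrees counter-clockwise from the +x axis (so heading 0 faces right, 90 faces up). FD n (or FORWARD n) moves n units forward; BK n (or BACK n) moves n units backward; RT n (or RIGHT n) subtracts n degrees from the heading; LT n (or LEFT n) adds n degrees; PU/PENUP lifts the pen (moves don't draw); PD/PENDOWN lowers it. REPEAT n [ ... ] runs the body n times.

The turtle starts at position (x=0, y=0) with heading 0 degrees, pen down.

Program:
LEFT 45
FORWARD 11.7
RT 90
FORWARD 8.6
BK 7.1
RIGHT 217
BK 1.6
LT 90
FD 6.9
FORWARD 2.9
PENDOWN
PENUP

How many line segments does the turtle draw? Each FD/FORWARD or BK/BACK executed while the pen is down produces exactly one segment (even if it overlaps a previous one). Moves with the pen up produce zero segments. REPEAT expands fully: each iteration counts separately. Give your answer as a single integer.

Answer: 6

Derivation:
Executing turtle program step by step:
Start: pos=(0,0), heading=0, pen down
LT 45: heading 0 -> 45
FD 11.7: (0,0) -> (8.273,8.273) [heading=45, draw]
RT 90: heading 45 -> 315
FD 8.6: (8.273,8.273) -> (14.354,2.192) [heading=315, draw]
BK 7.1: (14.354,2.192) -> (9.334,7.212) [heading=315, draw]
RT 217: heading 315 -> 98
BK 1.6: (9.334,7.212) -> (9.556,5.628) [heading=98, draw]
LT 90: heading 98 -> 188
FD 6.9: (9.556,5.628) -> (2.724,4.668) [heading=188, draw]
FD 2.9: (2.724,4.668) -> (-0.148,4.264) [heading=188, draw]
PD: pen down
PU: pen up
Final: pos=(-0.148,4.264), heading=188, 6 segment(s) drawn
Segments drawn: 6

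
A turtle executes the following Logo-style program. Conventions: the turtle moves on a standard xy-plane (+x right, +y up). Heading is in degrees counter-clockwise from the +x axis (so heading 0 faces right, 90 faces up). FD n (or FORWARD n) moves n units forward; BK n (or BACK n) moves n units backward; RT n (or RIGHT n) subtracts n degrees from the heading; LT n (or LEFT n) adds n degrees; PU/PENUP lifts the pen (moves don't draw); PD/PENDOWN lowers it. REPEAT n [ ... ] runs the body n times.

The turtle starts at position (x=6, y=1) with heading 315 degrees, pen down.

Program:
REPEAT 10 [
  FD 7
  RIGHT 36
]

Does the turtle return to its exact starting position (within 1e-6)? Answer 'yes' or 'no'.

Answer: yes

Derivation:
Executing turtle program step by step:
Start: pos=(6,1), heading=315, pen down
REPEAT 10 [
  -- iteration 1/10 --
  FD 7: (6,1) -> (10.95,-3.95) [heading=315, draw]
  RT 36: heading 315 -> 279
  -- iteration 2/10 --
  FD 7: (10.95,-3.95) -> (12.045,-10.864) [heading=279, draw]
  RT 36: heading 279 -> 243
  -- iteration 3/10 --
  FD 7: (12.045,-10.864) -> (8.867,-17.101) [heading=243, draw]
  RT 36: heading 243 -> 207
  -- iteration 4/10 --
  FD 7: (8.867,-17.101) -> (2.63,-20.279) [heading=207, draw]
  RT 36: heading 207 -> 171
  -- iteration 5/10 --
  FD 7: (2.63,-20.279) -> (-4.284,-19.184) [heading=171, draw]
  RT 36: heading 171 -> 135
  -- iteration 6/10 --
  FD 7: (-4.284,-19.184) -> (-9.234,-14.234) [heading=135, draw]
  RT 36: heading 135 -> 99
  -- iteration 7/10 --
  FD 7: (-9.234,-14.234) -> (-10.329,-7.32) [heading=99, draw]
  RT 36: heading 99 -> 63
  -- iteration 8/10 --
  FD 7: (-10.329,-7.32) -> (-7.151,-1.083) [heading=63, draw]
  RT 36: heading 63 -> 27
  -- iteration 9/10 --
  FD 7: (-7.151,-1.083) -> (-0.914,2.095) [heading=27, draw]
  RT 36: heading 27 -> 351
  -- iteration 10/10 --
  FD 7: (-0.914,2.095) -> (6,1) [heading=351, draw]
  RT 36: heading 351 -> 315
]
Final: pos=(6,1), heading=315, 10 segment(s) drawn

Start position: (6, 1)
Final position: (6, 1)
Distance = 0; < 1e-6 -> CLOSED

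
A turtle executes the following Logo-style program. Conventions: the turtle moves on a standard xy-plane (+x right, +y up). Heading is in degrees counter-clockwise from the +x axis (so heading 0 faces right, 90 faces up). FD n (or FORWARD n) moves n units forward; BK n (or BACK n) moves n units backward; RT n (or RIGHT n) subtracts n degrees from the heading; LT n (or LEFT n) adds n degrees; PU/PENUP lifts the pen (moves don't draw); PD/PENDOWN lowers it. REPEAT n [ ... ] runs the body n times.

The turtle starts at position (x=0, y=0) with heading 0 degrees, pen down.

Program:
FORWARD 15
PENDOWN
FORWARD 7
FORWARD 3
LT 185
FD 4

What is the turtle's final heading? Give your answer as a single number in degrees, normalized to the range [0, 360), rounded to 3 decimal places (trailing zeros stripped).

Answer: 185

Derivation:
Executing turtle program step by step:
Start: pos=(0,0), heading=0, pen down
FD 15: (0,0) -> (15,0) [heading=0, draw]
PD: pen down
FD 7: (15,0) -> (22,0) [heading=0, draw]
FD 3: (22,0) -> (25,0) [heading=0, draw]
LT 185: heading 0 -> 185
FD 4: (25,0) -> (21.015,-0.349) [heading=185, draw]
Final: pos=(21.015,-0.349), heading=185, 4 segment(s) drawn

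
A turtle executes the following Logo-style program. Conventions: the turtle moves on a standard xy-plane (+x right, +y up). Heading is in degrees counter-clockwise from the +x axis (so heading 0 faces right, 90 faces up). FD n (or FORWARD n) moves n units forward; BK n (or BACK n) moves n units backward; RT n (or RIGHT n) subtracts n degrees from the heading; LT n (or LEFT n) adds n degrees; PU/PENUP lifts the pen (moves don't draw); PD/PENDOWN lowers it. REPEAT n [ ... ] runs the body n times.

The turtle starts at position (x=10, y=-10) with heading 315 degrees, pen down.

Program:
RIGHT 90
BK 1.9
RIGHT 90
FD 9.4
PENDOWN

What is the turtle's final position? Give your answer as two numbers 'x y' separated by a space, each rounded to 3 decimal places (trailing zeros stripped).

Executing turtle program step by step:
Start: pos=(10,-10), heading=315, pen down
RT 90: heading 315 -> 225
BK 1.9: (10,-10) -> (11.344,-8.656) [heading=225, draw]
RT 90: heading 225 -> 135
FD 9.4: (11.344,-8.656) -> (4.697,-2.01) [heading=135, draw]
PD: pen down
Final: pos=(4.697,-2.01), heading=135, 2 segment(s) drawn

Answer: 4.697 -2.01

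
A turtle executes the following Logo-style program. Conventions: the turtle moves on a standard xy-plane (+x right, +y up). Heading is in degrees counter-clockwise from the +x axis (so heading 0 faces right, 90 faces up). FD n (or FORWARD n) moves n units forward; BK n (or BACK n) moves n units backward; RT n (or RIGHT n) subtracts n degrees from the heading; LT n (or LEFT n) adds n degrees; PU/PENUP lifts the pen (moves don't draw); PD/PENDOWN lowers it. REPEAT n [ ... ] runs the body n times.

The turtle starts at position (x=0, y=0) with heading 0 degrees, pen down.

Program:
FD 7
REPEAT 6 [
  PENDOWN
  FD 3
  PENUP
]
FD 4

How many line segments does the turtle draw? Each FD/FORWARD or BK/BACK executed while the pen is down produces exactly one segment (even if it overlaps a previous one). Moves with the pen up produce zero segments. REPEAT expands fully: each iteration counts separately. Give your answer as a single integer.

Answer: 7

Derivation:
Executing turtle program step by step:
Start: pos=(0,0), heading=0, pen down
FD 7: (0,0) -> (7,0) [heading=0, draw]
REPEAT 6 [
  -- iteration 1/6 --
  PD: pen down
  FD 3: (7,0) -> (10,0) [heading=0, draw]
  PU: pen up
  -- iteration 2/6 --
  PD: pen down
  FD 3: (10,0) -> (13,0) [heading=0, draw]
  PU: pen up
  -- iteration 3/6 --
  PD: pen down
  FD 3: (13,0) -> (16,0) [heading=0, draw]
  PU: pen up
  -- iteration 4/6 --
  PD: pen down
  FD 3: (16,0) -> (19,0) [heading=0, draw]
  PU: pen up
  -- iteration 5/6 --
  PD: pen down
  FD 3: (19,0) -> (22,0) [heading=0, draw]
  PU: pen up
  -- iteration 6/6 --
  PD: pen down
  FD 3: (22,0) -> (25,0) [heading=0, draw]
  PU: pen up
]
FD 4: (25,0) -> (29,0) [heading=0, move]
Final: pos=(29,0), heading=0, 7 segment(s) drawn
Segments drawn: 7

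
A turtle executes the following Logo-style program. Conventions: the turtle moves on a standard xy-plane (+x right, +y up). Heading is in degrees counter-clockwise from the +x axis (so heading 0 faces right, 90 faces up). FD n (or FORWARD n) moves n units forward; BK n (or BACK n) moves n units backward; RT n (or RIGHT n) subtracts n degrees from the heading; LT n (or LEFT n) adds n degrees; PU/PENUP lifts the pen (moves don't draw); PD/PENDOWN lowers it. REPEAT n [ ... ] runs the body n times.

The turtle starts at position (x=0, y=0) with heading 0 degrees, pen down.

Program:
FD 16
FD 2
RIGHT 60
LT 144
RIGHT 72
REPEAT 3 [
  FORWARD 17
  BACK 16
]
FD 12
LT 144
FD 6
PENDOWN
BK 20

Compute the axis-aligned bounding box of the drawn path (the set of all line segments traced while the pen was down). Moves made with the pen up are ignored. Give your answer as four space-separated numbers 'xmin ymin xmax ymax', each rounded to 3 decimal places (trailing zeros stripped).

Answer: 0 -2.576 45.462 5.559

Derivation:
Executing turtle program step by step:
Start: pos=(0,0), heading=0, pen down
FD 16: (0,0) -> (16,0) [heading=0, draw]
FD 2: (16,0) -> (18,0) [heading=0, draw]
RT 60: heading 0 -> 300
LT 144: heading 300 -> 84
RT 72: heading 84 -> 12
REPEAT 3 [
  -- iteration 1/3 --
  FD 17: (18,0) -> (34.629,3.534) [heading=12, draw]
  BK 16: (34.629,3.534) -> (18.978,0.208) [heading=12, draw]
  -- iteration 2/3 --
  FD 17: (18.978,0.208) -> (35.607,3.742) [heading=12, draw]
  BK 16: (35.607,3.742) -> (19.956,0.416) [heading=12, draw]
  -- iteration 3/3 --
  FD 17: (19.956,0.416) -> (36.585,3.95) [heading=12, draw]
  BK 16: (36.585,3.95) -> (20.934,0.624) [heading=12, draw]
]
FD 12: (20.934,0.624) -> (32.672,3.119) [heading=12, draw]
LT 144: heading 12 -> 156
FD 6: (32.672,3.119) -> (27.191,5.559) [heading=156, draw]
PD: pen down
BK 20: (27.191,5.559) -> (45.462,-2.576) [heading=156, draw]
Final: pos=(45.462,-2.576), heading=156, 11 segment(s) drawn

Segment endpoints: x in {0, 16, 18, 18.978, 19.956, 20.934, 27.191, 32.672, 34.629, 35.607, 36.585, 45.462}, y in {-2.576, 0, 0.208, 0.416, 0.624, 3.119, 3.534, 3.742, 3.95, 5.559}
xmin=0, ymin=-2.576, xmax=45.462, ymax=5.559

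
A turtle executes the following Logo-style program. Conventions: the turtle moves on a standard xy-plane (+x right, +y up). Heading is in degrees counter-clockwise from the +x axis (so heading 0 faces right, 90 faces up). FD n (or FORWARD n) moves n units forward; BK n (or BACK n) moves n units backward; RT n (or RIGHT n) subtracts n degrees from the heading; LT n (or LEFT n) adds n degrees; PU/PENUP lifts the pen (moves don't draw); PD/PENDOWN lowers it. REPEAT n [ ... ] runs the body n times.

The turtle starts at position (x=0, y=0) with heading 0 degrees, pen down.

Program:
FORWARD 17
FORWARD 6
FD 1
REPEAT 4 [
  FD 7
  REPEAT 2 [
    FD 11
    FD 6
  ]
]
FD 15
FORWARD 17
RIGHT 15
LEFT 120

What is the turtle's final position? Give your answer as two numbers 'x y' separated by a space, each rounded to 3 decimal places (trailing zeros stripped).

Answer: 220 0

Derivation:
Executing turtle program step by step:
Start: pos=(0,0), heading=0, pen down
FD 17: (0,0) -> (17,0) [heading=0, draw]
FD 6: (17,0) -> (23,0) [heading=0, draw]
FD 1: (23,0) -> (24,0) [heading=0, draw]
REPEAT 4 [
  -- iteration 1/4 --
  FD 7: (24,0) -> (31,0) [heading=0, draw]
  REPEAT 2 [
    -- iteration 1/2 --
    FD 11: (31,0) -> (42,0) [heading=0, draw]
    FD 6: (42,0) -> (48,0) [heading=0, draw]
    -- iteration 2/2 --
    FD 11: (48,0) -> (59,0) [heading=0, draw]
    FD 6: (59,0) -> (65,0) [heading=0, draw]
  ]
  -- iteration 2/4 --
  FD 7: (65,0) -> (72,0) [heading=0, draw]
  REPEAT 2 [
    -- iteration 1/2 --
    FD 11: (72,0) -> (83,0) [heading=0, draw]
    FD 6: (83,0) -> (89,0) [heading=0, draw]
    -- iteration 2/2 --
    FD 11: (89,0) -> (100,0) [heading=0, draw]
    FD 6: (100,0) -> (106,0) [heading=0, draw]
  ]
  -- iteration 3/4 --
  FD 7: (106,0) -> (113,0) [heading=0, draw]
  REPEAT 2 [
    -- iteration 1/2 --
    FD 11: (113,0) -> (124,0) [heading=0, draw]
    FD 6: (124,0) -> (130,0) [heading=0, draw]
    -- iteration 2/2 --
    FD 11: (130,0) -> (141,0) [heading=0, draw]
    FD 6: (141,0) -> (147,0) [heading=0, draw]
  ]
  -- iteration 4/4 --
  FD 7: (147,0) -> (154,0) [heading=0, draw]
  REPEAT 2 [
    -- iteration 1/2 --
    FD 11: (154,0) -> (165,0) [heading=0, draw]
    FD 6: (165,0) -> (171,0) [heading=0, draw]
    -- iteration 2/2 --
    FD 11: (171,0) -> (182,0) [heading=0, draw]
    FD 6: (182,0) -> (188,0) [heading=0, draw]
  ]
]
FD 15: (188,0) -> (203,0) [heading=0, draw]
FD 17: (203,0) -> (220,0) [heading=0, draw]
RT 15: heading 0 -> 345
LT 120: heading 345 -> 105
Final: pos=(220,0), heading=105, 25 segment(s) drawn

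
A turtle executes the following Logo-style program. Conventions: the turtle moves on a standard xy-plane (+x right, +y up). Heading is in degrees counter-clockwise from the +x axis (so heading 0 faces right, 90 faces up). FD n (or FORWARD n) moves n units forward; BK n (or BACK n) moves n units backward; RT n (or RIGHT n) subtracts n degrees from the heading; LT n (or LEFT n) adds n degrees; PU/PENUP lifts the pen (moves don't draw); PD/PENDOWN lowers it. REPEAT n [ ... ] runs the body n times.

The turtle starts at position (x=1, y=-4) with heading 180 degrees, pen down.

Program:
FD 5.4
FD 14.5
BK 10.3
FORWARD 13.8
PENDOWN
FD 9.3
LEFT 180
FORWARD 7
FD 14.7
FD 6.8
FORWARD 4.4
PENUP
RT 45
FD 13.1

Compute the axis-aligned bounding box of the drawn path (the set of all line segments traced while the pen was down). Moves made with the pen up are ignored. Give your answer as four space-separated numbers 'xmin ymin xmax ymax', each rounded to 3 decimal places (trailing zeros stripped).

Executing turtle program step by step:
Start: pos=(1,-4), heading=180, pen down
FD 5.4: (1,-4) -> (-4.4,-4) [heading=180, draw]
FD 14.5: (-4.4,-4) -> (-18.9,-4) [heading=180, draw]
BK 10.3: (-18.9,-4) -> (-8.6,-4) [heading=180, draw]
FD 13.8: (-8.6,-4) -> (-22.4,-4) [heading=180, draw]
PD: pen down
FD 9.3: (-22.4,-4) -> (-31.7,-4) [heading=180, draw]
LT 180: heading 180 -> 0
FD 7: (-31.7,-4) -> (-24.7,-4) [heading=0, draw]
FD 14.7: (-24.7,-4) -> (-10,-4) [heading=0, draw]
FD 6.8: (-10,-4) -> (-3.2,-4) [heading=0, draw]
FD 4.4: (-3.2,-4) -> (1.2,-4) [heading=0, draw]
PU: pen up
RT 45: heading 0 -> 315
FD 13.1: (1.2,-4) -> (10.463,-13.263) [heading=315, move]
Final: pos=(10.463,-13.263), heading=315, 9 segment(s) drawn

Segment endpoints: x in {-31.7, -24.7, -22.4, -18.9, -10, -8.6, -4.4, -3.2, 1, 1.2}, y in {-4, -4, -4, -4, -4, -4, -4, -4, -4}
xmin=-31.7, ymin=-4, xmax=1.2, ymax=-4

Answer: -31.7 -4 1.2 -4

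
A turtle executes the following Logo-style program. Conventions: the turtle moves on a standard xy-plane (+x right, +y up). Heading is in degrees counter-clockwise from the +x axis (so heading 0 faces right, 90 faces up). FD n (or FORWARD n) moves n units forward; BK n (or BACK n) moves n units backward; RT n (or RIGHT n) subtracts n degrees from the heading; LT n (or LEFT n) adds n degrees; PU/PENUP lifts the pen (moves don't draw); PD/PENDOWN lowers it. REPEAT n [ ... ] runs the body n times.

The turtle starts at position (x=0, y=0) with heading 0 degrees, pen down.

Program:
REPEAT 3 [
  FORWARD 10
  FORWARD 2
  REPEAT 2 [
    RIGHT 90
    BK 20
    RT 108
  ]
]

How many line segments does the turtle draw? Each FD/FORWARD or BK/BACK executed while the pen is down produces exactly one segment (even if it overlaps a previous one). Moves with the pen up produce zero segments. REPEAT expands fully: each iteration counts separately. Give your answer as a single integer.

Answer: 12

Derivation:
Executing turtle program step by step:
Start: pos=(0,0), heading=0, pen down
REPEAT 3 [
  -- iteration 1/3 --
  FD 10: (0,0) -> (10,0) [heading=0, draw]
  FD 2: (10,0) -> (12,0) [heading=0, draw]
  REPEAT 2 [
    -- iteration 1/2 --
    RT 90: heading 0 -> 270
    BK 20: (12,0) -> (12,20) [heading=270, draw]
    RT 108: heading 270 -> 162
    -- iteration 2/2 --
    RT 90: heading 162 -> 72
    BK 20: (12,20) -> (5.82,0.979) [heading=72, draw]
    RT 108: heading 72 -> 324
  ]
  -- iteration 2/3 --
  FD 10: (5.82,0.979) -> (13.91,-4.899) [heading=324, draw]
  FD 2: (13.91,-4.899) -> (15.528,-6.075) [heading=324, draw]
  REPEAT 2 [
    -- iteration 1/2 --
    RT 90: heading 324 -> 234
    BK 20: (15.528,-6.075) -> (27.284,10.106) [heading=234, draw]
    RT 108: heading 234 -> 126
    -- iteration 2/2 --
    RT 90: heading 126 -> 36
    BK 20: (27.284,10.106) -> (11.103,-1.65) [heading=36, draw]
    RT 108: heading 36 -> 288
  ]
  -- iteration 3/3 --
  FD 10: (11.103,-1.65) -> (14.193,-11.16) [heading=288, draw]
  FD 2: (14.193,-11.16) -> (14.811,-13.063) [heading=288, draw]
  REPEAT 2 [
    -- iteration 1/2 --
    RT 90: heading 288 -> 198
    BK 20: (14.811,-13.063) -> (33.833,-6.882) [heading=198, draw]
    RT 108: heading 198 -> 90
    -- iteration 2/2 --
    RT 90: heading 90 -> 0
    BK 20: (33.833,-6.882) -> (13.833,-6.882) [heading=0, draw]
    RT 108: heading 0 -> 252
  ]
]
Final: pos=(13.833,-6.882), heading=252, 12 segment(s) drawn
Segments drawn: 12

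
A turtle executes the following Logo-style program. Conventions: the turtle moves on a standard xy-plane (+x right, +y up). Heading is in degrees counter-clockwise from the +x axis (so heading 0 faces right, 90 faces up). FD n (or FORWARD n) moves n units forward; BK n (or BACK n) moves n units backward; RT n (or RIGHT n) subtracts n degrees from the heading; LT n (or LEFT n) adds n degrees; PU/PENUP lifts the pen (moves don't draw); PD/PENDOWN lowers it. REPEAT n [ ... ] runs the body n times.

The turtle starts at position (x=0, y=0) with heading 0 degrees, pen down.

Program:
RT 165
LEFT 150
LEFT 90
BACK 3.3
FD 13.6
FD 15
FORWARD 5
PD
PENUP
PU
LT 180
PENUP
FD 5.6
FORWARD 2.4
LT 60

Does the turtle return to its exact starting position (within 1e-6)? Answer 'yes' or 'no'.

Executing turtle program step by step:
Start: pos=(0,0), heading=0, pen down
RT 165: heading 0 -> 195
LT 150: heading 195 -> 345
LT 90: heading 345 -> 75
BK 3.3: (0,0) -> (-0.854,-3.188) [heading=75, draw]
FD 13.6: (-0.854,-3.188) -> (2.666,9.949) [heading=75, draw]
FD 15: (2.666,9.949) -> (6.548,24.438) [heading=75, draw]
FD 5: (6.548,24.438) -> (7.842,29.268) [heading=75, draw]
PD: pen down
PU: pen up
PU: pen up
LT 180: heading 75 -> 255
PU: pen up
FD 5.6: (7.842,29.268) -> (6.393,23.858) [heading=255, move]
FD 2.4: (6.393,23.858) -> (5.772,21.54) [heading=255, move]
LT 60: heading 255 -> 315
Final: pos=(5.772,21.54), heading=315, 4 segment(s) drawn

Start position: (0, 0)
Final position: (5.772, 21.54)
Distance = 22.3; >= 1e-6 -> NOT closed

Answer: no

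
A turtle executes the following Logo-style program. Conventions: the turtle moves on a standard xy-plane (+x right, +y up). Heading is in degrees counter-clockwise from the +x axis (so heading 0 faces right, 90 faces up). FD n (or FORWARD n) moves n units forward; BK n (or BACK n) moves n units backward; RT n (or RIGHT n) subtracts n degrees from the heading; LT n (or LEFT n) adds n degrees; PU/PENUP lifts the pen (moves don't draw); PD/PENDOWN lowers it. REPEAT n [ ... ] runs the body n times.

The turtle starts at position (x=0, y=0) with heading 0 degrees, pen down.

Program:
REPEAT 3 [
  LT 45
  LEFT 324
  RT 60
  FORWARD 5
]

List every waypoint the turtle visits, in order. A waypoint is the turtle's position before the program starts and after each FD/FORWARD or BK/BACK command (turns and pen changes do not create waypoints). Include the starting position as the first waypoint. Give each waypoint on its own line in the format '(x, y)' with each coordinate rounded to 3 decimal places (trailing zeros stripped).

Executing turtle program step by step:
Start: pos=(0,0), heading=0, pen down
REPEAT 3 [
  -- iteration 1/3 --
  LT 45: heading 0 -> 45
  LT 324: heading 45 -> 9
  RT 60: heading 9 -> 309
  FD 5: (0,0) -> (3.147,-3.886) [heading=309, draw]
  -- iteration 2/3 --
  LT 45: heading 309 -> 354
  LT 324: heading 354 -> 318
  RT 60: heading 318 -> 258
  FD 5: (3.147,-3.886) -> (2.107,-8.776) [heading=258, draw]
  -- iteration 3/3 --
  LT 45: heading 258 -> 303
  LT 324: heading 303 -> 267
  RT 60: heading 267 -> 207
  FD 5: (2.107,-8.776) -> (-2.348,-11.046) [heading=207, draw]
]
Final: pos=(-2.348,-11.046), heading=207, 3 segment(s) drawn
Waypoints (4 total):
(0, 0)
(3.147, -3.886)
(2.107, -8.776)
(-2.348, -11.046)

Answer: (0, 0)
(3.147, -3.886)
(2.107, -8.776)
(-2.348, -11.046)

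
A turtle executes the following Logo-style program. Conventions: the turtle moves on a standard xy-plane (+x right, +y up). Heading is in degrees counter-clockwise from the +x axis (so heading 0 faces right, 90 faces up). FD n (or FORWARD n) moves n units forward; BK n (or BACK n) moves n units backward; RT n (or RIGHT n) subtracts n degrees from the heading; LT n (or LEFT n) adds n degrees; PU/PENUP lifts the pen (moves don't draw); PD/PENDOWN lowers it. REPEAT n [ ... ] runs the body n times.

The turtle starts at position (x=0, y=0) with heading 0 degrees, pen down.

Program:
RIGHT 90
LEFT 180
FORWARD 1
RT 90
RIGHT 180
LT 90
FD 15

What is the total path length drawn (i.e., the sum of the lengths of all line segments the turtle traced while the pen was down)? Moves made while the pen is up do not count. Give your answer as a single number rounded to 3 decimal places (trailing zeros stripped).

Answer: 16

Derivation:
Executing turtle program step by step:
Start: pos=(0,0), heading=0, pen down
RT 90: heading 0 -> 270
LT 180: heading 270 -> 90
FD 1: (0,0) -> (0,1) [heading=90, draw]
RT 90: heading 90 -> 0
RT 180: heading 0 -> 180
LT 90: heading 180 -> 270
FD 15: (0,1) -> (0,-14) [heading=270, draw]
Final: pos=(0,-14), heading=270, 2 segment(s) drawn

Segment lengths:
  seg 1: (0,0) -> (0,1), length = 1
  seg 2: (0,1) -> (0,-14), length = 15
Total = 16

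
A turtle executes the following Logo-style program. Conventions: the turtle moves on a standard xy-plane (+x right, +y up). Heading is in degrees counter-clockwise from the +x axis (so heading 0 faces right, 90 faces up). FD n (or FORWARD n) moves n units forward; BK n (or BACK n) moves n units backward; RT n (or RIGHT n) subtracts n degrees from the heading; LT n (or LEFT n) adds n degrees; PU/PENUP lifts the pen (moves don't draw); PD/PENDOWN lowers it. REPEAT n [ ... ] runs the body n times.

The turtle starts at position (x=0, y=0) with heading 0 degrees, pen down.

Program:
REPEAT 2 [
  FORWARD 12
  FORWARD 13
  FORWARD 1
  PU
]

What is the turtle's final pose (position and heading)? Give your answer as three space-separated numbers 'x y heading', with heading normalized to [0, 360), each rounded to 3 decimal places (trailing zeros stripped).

Answer: 52 0 0

Derivation:
Executing turtle program step by step:
Start: pos=(0,0), heading=0, pen down
REPEAT 2 [
  -- iteration 1/2 --
  FD 12: (0,0) -> (12,0) [heading=0, draw]
  FD 13: (12,0) -> (25,0) [heading=0, draw]
  FD 1: (25,0) -> (26,0) [heading=0, draw]
  PU: pen up
  -- iteration 2/2 --
  FD 12: (26,0) -> (38,0) [heading=0, move]
  FD 13: (38,0) -> (51,0) [heading=0, move]
  FD 1: (51,0) -> (52,0) [heading=0, move]
  PU: pen up
]
Final: pos=(52,0), heading=0, 3 segment(s) drawn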